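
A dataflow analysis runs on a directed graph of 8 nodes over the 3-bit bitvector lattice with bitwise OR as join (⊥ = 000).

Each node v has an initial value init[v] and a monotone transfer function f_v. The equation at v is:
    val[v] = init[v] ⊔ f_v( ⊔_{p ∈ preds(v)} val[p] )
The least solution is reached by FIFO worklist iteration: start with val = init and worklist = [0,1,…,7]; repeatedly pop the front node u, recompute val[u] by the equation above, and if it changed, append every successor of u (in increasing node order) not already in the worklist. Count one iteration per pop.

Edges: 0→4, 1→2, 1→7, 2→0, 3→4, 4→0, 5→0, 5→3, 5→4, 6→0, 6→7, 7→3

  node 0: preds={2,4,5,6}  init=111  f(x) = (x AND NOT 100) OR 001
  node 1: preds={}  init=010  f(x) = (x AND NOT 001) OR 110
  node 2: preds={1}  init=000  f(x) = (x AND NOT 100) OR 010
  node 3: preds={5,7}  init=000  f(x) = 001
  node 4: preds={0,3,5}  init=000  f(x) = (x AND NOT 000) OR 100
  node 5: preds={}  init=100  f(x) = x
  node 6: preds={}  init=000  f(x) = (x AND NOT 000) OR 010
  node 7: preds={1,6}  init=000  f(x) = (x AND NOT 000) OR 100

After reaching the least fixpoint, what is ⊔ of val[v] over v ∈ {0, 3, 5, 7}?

Iteration log — 10 steps:
  step 1. node 0  ⊔preds=100  new=111  stable
  step 2. node 1  ⊔preds=000  new=110  old=010  +wl: 
  step 3. node 2  ⊔preds=110  new=010  old=000  +wl: 0
  step 4. node 3  ⊔preds=100  new=001  old=000  +wl: 
  step 5. node 4  ⊔preds=111  new=111  old=000  +wl: 
  step 6. node 5  ⊔preds=000  new=100  stable
  step 7. node 6  ⊔preds=000  new=010  old=000  +wl: 
  step 8. node 7  ⊔preds=110  new=110  old=000  +wl: 3
  step 9. node 0  ⊔preds=111  new=111  stable
  step 10. node 3  ⊔preds=110  new=001  stable

Least fixpoint reached:
  node 0: 111
  node 1: 110
  node 2: 010
  node 3: 001
  node 4: 111
  node 5: 100
  node 6: 010
  node 7: 110

111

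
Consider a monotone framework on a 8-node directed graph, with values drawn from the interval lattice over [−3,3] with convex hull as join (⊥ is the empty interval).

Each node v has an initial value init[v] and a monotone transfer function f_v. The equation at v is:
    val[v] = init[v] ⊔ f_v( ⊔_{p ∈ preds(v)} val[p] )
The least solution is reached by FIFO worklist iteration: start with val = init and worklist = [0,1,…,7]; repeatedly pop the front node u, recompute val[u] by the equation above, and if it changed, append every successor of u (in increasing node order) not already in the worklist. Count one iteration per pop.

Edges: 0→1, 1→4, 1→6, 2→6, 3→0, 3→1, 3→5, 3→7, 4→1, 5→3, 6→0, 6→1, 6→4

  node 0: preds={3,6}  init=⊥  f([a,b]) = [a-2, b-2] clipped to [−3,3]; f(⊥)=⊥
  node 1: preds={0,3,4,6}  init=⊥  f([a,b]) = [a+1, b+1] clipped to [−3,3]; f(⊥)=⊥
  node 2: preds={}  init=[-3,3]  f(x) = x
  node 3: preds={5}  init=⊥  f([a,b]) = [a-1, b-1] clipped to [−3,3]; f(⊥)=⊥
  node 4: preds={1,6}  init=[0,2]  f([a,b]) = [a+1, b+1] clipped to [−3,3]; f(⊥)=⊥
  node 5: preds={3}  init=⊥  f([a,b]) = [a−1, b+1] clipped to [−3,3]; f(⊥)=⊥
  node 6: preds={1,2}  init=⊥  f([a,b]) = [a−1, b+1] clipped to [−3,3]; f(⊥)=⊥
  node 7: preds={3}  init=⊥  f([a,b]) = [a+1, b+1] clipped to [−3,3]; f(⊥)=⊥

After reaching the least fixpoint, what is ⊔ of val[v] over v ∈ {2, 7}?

Iteration log — 13 steps:
  step 1. node 0  ⊔preds=⊥  new=⊥  stable
  step 2. node 1  ⊔preds=[0,2]  new=[1,3]  old=⊥  +wl: 
  step 3. node 2  ⊔preds=⊥  new=[-3,3]  stable
  step 4. node 3  ⊔preds=⊥  new=⊥  stable
  step 5. node 4  ⊔preds=[1,3]  new=[0,3]  old=[0,2]  +wl: 1
  step 6. node 5  ⊔preds=⊥  new=⊥  stable
  step 7. node 6  ⊔preds=[-3,3]  new=[-3,3]  old=⊥  +wl: 0,4
  step 8. node 7  ⊔preds=⊥  new=⊥  stable
  step 9. node 1  ⊔preds=[-3,3]  new=[-2,3]  old=[1,3]  +wl: 6
  step 10. node 0  ⊔preds=[-3,3]  new=[-3,1]  old=⊥  +wl: 1
  step 11. node 4  ⊔preds=[-3,3]  new=[-2,3]  old=[0,3]  +wl: 
  step 12. node 6  ⊔preds=[-3,3]  new=[-3,3]  stable
  step 13. node 1  ⊔preds=[-3,3]  new=[-2,3]  stable

Least fixpoint reached:
  node 0: [-3,1]
  node 1: [-2,3]
  node 2: [-3,3]
  node 3: ⊥
  node 4: [-2,3]
  node 5: ⊥
  node 6: [-3,3]
  node 7: ⊥

[-3,3]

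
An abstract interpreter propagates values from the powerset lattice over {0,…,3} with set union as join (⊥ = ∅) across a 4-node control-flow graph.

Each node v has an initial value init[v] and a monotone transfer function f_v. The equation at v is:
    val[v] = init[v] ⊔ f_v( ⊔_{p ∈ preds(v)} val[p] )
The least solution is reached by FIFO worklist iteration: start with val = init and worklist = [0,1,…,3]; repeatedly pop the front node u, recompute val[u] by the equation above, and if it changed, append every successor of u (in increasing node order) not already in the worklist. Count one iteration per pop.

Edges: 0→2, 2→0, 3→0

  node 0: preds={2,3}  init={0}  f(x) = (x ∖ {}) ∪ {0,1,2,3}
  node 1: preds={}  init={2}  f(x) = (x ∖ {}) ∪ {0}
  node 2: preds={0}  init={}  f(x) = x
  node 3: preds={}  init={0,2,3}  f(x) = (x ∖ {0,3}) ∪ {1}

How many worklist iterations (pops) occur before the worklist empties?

Worklist (5 pops):
  #1 pop 0: in={0,2,3} → {0,1,2,3} (was {0}); enqueue []
  #2 pop 1: in={} → {0,2} (was {2}); enqueue []
  #3 pop 2: in={0,1,2,3} → {0,1,2,3} (was {}); enqueue [0]
  #4 pop 3: in={} → {0,1,2,3} (was {0,2,3}); enqueue []
  #5 pop 0: in={0,1,2,3} → {0,1,2,3} (no change)

Fixpoint:
  val[0] = {0,1,2,3}
  val[1] = {0,2}
  val[2] = {0,1,2,3}
  val[3] = {0,1,2,3}

5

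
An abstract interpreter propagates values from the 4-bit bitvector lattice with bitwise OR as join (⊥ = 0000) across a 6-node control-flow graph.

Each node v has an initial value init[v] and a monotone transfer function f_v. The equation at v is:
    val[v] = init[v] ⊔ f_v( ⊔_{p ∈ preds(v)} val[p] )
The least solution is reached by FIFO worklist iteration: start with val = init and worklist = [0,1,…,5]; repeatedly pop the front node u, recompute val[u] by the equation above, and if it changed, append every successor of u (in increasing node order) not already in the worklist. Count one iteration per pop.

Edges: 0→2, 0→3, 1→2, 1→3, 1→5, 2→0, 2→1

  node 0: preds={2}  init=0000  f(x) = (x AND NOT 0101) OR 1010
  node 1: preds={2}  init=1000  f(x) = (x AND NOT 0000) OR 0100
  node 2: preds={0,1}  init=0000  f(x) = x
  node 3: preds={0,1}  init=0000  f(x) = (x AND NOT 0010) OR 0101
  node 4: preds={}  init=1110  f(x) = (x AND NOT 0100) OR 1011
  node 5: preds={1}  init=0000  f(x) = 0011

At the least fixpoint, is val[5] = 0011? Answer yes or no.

yes

Worklist (11 pops):
  #1 pop 0: in=0000 → 1010 (was 0000); enqueue []
  #2 pop 1: in=0000 → 1100 (was 1000); enqueue []
  #3 pop 2: in=1110 → 1110 (was 0000); enqueue [0,1]
  #4 pop 3: in=1110 → 1101 (was 0000); enqueue []
  #5 pop 4: in=0000 → 1111 (was 1110); enqueue []
  #6 pop 5: in=1100 → 0011 (was 0000); enqueue []
  #7 pop 0: in=1110 → 1010 (no change)
  #8 pop 1: in=1110 → 1110 (was 1100); enqueue [2,3,5]
  #9 pop 2: in=1110 → 1110 (no change)
  #10 pop 3: in=1110 → 1101 (no change)
  #11 pop 5: in=1110 → 0011 (no change)

Fixpoint:
  val[0] = 1010
  val[1] = 1110
  val[2] = 1110
  val[3] = 1101
  val[4] = 1111
  val[5] = 0011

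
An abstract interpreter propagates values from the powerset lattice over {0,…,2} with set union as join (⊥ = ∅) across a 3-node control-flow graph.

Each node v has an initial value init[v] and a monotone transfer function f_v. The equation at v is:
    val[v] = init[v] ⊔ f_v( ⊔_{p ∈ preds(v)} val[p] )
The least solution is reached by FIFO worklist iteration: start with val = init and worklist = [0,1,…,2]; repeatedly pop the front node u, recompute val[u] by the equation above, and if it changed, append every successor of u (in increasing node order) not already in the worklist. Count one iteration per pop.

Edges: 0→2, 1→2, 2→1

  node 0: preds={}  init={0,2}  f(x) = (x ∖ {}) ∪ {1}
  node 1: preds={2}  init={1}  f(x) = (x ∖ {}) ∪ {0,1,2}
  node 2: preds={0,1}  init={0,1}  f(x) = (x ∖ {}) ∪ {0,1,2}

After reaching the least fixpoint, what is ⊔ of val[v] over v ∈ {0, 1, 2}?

{0,1,2}

Worklist (4 pops):
  #1 pop 0: in={} → {0,1,2} (was {0,2}); enqueue []
  #2 pop 1: in={0,1} → {0,1,2} (was {1}); enqueue []
  #3 pop 2: in={0,1,2} → {0,1,2} (was {0,1}); enqueue [1]
  #4 pop 1: in={0,1,2} → {0,1,2} (no change)

Fixpoint:
  val[0] = {0,1,2}
  val[1] = {0,1,2}
  val[2] = {0,1,2}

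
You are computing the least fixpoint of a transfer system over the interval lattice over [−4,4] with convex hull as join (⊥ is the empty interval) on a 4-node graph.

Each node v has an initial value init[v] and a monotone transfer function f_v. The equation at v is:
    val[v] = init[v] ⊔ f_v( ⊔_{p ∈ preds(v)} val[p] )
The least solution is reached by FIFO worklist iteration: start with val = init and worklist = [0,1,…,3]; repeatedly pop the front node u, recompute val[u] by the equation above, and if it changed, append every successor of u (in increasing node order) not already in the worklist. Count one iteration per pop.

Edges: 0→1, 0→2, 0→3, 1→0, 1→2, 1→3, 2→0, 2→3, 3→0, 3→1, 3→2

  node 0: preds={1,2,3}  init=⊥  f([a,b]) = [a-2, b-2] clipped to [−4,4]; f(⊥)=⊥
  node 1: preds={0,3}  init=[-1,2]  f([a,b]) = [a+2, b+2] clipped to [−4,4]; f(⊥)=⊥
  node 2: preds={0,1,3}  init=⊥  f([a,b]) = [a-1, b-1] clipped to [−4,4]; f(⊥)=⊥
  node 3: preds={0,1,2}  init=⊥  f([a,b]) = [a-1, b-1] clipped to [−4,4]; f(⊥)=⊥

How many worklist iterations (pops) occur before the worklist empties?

Trace (16 dequeues):
  [1] u=0 | in [-1,2] | out [-3,0] | prev ⊥ | push {}
  [2] u=1 | in [-3,0] | out [-1,2] | ==
  [3] u=2 | in [-3,2] | out [-4,1] | prev ⊥ | push {0}
  [4] u=3 | in [-4,2] | out [-4,1] | prev ⊥ | push {1,2}
  [5] u=0 | in [-4,2] | out [-4,0] | prev [-3,0] | push {3}
  [6] u=1 | in [-4,1] | out [-2,3] | prev [-1,2] | push {0}
  [7] u=2 | in [-4,3] | out [-4,2] | prev [-4,1] | push {}
  [8] u=3 | in [-4,3] | out [-4,2] | prev [-4,1] | push {1,2}
  [9] u=0 | in [-4,3] | out [-4,1] | prev [-4,0] | push {3}
  [10] u=1 | in [-4,2] | out [-2,4] | prev [-2,3] | push {0}
  [11] u=2 | in [-4,4] | out [-4,3] | prev [-4,2] | push {}
  [12] u=3 | in [-4,4] | out [-4,3] | prev [-4,2] | push {1,2}
  [13] u=0 | in [-4,4] | out [-4,2] | prev [-4,1] | push {3}
  [14] u=1 | in [-4,3] | out [-2,4] | ==
  [15] u=2 | in [-4,4] | out [-4,3] | ==
  [16] u=3 | in [-4,4] | out [-4,3] | ==

Converged values:
  [0] [-4,2]
  [1] [-2,4]
  [2] [-4,3]
  [3] [-4,3]

16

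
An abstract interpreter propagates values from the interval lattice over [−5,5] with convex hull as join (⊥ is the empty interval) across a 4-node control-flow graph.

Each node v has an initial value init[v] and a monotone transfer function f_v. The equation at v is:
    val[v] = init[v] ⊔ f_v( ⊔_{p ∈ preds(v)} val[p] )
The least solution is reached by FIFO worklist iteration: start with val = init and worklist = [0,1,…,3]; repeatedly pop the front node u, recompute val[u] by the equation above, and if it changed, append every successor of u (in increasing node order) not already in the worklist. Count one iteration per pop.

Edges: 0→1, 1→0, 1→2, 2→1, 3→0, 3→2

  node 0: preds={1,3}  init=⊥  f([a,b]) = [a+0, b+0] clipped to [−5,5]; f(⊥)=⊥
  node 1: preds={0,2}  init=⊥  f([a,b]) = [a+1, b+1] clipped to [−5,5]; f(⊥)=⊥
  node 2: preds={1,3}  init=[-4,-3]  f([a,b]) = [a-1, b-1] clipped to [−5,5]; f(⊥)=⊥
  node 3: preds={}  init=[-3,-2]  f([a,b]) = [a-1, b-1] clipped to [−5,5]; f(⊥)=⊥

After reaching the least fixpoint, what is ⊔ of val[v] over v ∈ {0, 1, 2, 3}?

Trace (24 dequeues):
  [1] u=0 | in [-3,-2] | out [-3,-2] | prev ⊥ | push {}
  [2] u=1 | in [-4,-2] | out [-3,-1] | prev ⊥ | push {0}
  [3] u=2 | in [-3,-1] | out [-4,-2] | prev [-4,-3] | push {1}
  [4] u=3 | in ⊥ | out [-3,-2] | ==
  [5] u=0 | in [-3,-1] | out [-3,-1] | prev [-3,-2] | push {}
  [6] u=1 | in [-4,-1] | out [-3,0] | prev [-3,-1] | push {0,2}
  [7] u=0 | in [-3,0] | out [-3,0] | prev [-3,-1] | push {1}
  [8] u=2 | in [-3,0] | out [-4,-1] | prev [-4,-2] | push {}
  [9] u=1 | in [-4,0] | out [-3,1] | prev [-3,0] | push {0,2}
  [10] u=0 | in [-3,1] | out [-3,1] | prev [-3,0] | push {1}
  [11] u=2 | in [-3,1] | out [-4,0] | prev [-4,-1] | push {}
  [12] u=1 | in [-4,1] | out [-3,2] | prev [-3,1] | push {0,2}
  [13] u=0 | in [-3,2] | out [-3,2] | prev [-3,1] | push {1}
  [14] u=2 | in [-3,2] | out [-4,1] | prev [-4,0] | push {}
  [15] u=1 | in [-4,2] | out [-3,3] | prev [-3,2] | push {0,2}
  [16] u=0 | in [-3,3] | out [-3,3] | prev [-3,2] | push {1}
  [17] u=2 | in [-3,3] | out [-4,2] | prev [-4,1] | push {}
  [18] u=1 | in [-4,3] | out [-3,4] | prev [-3,3] | push {0,2}
  [19] u=0 | in [-3,4] | out [-3,4] | prev [-3,3] | push {1}
  [20] u=2 | in [-3,4] | out [-4,3] | prev [-4,2] | push {}
  [21] u=1 | in [-4,4] | out [-3,5] | prev [-3,4] | push {0,2}
  [22] u=0 | in [-3,5] | out [-3,5] | prev [-3,4] | push {1}
  [23] u=2 | in [-3,5] | out [-4,4] | prev [-4,3] | push {}
  [24] u=1 | in [-4,5] | out [-3,5] | ==

Converged values:
  [0] [-3,5]
  [1] [-3,5]
  [2] [-4,4]
  [3] [-3,-2]

[-4,5]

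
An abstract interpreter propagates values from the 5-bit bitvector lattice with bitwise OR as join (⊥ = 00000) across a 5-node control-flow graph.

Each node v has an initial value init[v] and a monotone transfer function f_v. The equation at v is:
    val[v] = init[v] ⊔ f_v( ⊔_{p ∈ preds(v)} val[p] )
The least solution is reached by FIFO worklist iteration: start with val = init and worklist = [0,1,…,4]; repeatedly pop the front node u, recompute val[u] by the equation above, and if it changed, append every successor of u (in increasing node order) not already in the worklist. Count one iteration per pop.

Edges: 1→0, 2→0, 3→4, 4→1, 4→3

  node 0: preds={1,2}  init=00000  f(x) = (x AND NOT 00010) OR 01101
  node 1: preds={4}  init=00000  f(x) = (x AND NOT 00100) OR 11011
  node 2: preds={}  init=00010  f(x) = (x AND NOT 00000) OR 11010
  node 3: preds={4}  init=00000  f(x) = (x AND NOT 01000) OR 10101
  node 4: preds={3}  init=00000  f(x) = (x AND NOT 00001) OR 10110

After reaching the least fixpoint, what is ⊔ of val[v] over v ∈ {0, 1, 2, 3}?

11111

Trace (9 dequeues):
  [1] u=0 | in 00010 | out 01101 | prev 00000 | push {}
  [2] u=1 | in 00000 | out 11011 | prev 00000 | push {0}
  [3] u=2 | in 00000 | out 11010 | prev 00010 | push {}
  [4] u=3 | in 00000 | out 10101 | prev 00000 | push {}
  [5] u=4 | in 10101 | out 10110 | prev 00000 | push {1,3}
  [6] u=0 | in 11011 | out 11101 | prev 01101 | push {}
  [7] u=1 | in 10110 | out 11011 | ==
  [8] u=3 | in 10110 | out 10111 | prev 10101 | push {4}
  [9] u=4 | in 10111 | out 10110 | ==

Converged values:
  [0] 11101
  [1] 11011
  [2] 11010
  [3] 10111
  [4] 10110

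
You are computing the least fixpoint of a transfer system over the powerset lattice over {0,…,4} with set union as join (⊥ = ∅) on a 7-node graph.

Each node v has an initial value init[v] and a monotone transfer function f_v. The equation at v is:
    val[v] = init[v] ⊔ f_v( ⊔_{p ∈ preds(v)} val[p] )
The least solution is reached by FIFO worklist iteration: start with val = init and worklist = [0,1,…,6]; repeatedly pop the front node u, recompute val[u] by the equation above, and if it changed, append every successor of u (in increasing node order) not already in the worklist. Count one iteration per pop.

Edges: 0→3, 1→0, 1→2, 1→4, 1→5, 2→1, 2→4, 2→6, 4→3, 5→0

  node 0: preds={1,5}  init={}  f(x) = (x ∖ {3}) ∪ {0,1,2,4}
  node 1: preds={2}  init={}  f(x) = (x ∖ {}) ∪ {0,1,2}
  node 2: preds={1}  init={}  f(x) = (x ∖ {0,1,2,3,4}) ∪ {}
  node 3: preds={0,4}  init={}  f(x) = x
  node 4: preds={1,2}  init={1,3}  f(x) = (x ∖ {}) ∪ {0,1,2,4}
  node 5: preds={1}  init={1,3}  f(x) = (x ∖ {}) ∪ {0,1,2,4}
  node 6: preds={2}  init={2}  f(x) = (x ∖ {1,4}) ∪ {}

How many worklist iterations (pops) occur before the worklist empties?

9

Trace (9 dequeues):
  [1] u=0 | in {1,3} | out {0,1,2,4} | prev {} | push {}
  [2] u=1 | in {} | out {0,1,2} | prev {} | push {0}
  [3] u=2 | in {0,1,2} | out {} | ==
  [4] u=3 | in {0,1,2,3,4} | out {0,1,2,3,4} | prev {} | push {}
  [5] u=4 | in {0,1,2} | out {0,1,2,3,4} | prev {1,3} | push {3}
  [6] u=5 | in {0,1,2} | out {0,1,2,3,4} | prev {1,3} | push {}
  [7] u=6 | in {} | out {2} | ==
  [8] u=0 | in {0,1,2,3,4} | out {0,1,2,4} | ==
  [9] u=3 | in {0,1,2,3,4} | out {0,1,2,3,4} | ==

Converged values:
  [0] {0,1,2,4}
  [1] {0,1,2}
  [2] {}
  [3] {0,1,2,3,4}
  [4] {0,1,2,3,4}
  [5] {0,1,2,3,4}
  [6] {2}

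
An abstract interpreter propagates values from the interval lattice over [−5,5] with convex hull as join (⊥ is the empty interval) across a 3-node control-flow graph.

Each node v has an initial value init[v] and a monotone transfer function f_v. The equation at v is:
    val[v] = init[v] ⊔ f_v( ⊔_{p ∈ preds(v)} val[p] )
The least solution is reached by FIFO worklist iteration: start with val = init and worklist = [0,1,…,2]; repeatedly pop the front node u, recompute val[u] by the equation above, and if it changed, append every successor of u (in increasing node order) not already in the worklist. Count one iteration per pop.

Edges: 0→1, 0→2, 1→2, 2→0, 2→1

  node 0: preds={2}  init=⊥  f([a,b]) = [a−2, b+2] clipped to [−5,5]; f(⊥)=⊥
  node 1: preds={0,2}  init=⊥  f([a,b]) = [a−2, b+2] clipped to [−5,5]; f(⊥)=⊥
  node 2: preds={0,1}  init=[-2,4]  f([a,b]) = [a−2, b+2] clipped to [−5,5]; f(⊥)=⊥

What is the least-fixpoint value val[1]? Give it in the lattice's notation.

Trace (6 dequeues):
  [1] u=0 | in [-2,4] | out [-4,5] | prev ⊥ | push {}
  [2] u=1 | in [-4,5] | out [-5,5] | prev ⊥ | push {}
  [3] u=2 | in [-5,5] | out [-5,5] | prev [-2,4] | push {0,1}
  [4] u=0 | in [-5,5] | out [-5,5] | prev [-4,5] | push {2}
  [5] u=1 | in [-5,5] | out [-5,5] | ==
  [6] u=2 | in [-5,5] | out [-5,5] | ==

Converged values:
  [0] [-5,5]
  [1] [-5,5]
  [2] [-5,5]

[-5,5]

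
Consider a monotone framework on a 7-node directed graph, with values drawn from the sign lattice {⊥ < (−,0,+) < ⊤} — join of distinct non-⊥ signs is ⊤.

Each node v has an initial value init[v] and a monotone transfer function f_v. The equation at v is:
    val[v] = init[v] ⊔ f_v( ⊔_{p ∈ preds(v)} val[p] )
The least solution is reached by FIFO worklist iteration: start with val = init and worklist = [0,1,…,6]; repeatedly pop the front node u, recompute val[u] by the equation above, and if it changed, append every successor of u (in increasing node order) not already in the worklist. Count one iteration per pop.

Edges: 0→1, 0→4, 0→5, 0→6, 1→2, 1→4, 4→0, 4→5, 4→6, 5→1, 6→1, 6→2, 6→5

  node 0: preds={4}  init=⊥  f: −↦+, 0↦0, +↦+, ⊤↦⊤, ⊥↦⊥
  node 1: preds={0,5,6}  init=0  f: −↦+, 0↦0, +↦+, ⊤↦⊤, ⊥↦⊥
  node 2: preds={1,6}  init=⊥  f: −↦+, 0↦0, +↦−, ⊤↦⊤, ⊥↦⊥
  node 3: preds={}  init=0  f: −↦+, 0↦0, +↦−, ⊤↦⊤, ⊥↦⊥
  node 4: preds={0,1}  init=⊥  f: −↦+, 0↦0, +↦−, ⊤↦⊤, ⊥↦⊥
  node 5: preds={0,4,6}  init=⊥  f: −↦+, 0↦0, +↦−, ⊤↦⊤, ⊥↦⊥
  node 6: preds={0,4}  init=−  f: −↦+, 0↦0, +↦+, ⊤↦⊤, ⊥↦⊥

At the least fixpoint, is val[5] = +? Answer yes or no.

Worklist (13 pops):
  #1 pop 0: in=⊥ → ⊥ (no change)
  #2 pop 1: in=− → ⊤ (was 0); enqueue []
  #3 pop 2: in=⊤ → ⊤ (was ⊥); enqueue []
  #4 pop 3: in=⊥ → 0 (no change)
  #5 pop 4: in=⊤ → ⊤ (was ⊥); enqueue [0]
  #6 pop 5: in=⊤ → ⊤ (was ⊥); enqueue [1]
  #7 pop 6: in=⊤ → ⊤ (was −); enqueue [2,5]
  #8 pop 0: in=⊤ → ⊤ (was ⊥); enqueue [4,6]
  #9 pop 1: in=⊤ → ⊤ (no change)
  #10 pop 2: in=⊤ → ⊤ (no change)
  #11 pop 5: in=⊤ → ⊤ (no change)
  #12 pop 4: in=⊤ → ⊤ (no change)
  #13 pop 6: in=⊤ → ⊤ (no change)

Fixpoint:
  val[0] = ⊤
  val[1] = ⊤
  val[2] = ⊤
  val[3] = 0
  val[4] = ⊤
  val[5] = ⊤
  val[6] = ⊤

no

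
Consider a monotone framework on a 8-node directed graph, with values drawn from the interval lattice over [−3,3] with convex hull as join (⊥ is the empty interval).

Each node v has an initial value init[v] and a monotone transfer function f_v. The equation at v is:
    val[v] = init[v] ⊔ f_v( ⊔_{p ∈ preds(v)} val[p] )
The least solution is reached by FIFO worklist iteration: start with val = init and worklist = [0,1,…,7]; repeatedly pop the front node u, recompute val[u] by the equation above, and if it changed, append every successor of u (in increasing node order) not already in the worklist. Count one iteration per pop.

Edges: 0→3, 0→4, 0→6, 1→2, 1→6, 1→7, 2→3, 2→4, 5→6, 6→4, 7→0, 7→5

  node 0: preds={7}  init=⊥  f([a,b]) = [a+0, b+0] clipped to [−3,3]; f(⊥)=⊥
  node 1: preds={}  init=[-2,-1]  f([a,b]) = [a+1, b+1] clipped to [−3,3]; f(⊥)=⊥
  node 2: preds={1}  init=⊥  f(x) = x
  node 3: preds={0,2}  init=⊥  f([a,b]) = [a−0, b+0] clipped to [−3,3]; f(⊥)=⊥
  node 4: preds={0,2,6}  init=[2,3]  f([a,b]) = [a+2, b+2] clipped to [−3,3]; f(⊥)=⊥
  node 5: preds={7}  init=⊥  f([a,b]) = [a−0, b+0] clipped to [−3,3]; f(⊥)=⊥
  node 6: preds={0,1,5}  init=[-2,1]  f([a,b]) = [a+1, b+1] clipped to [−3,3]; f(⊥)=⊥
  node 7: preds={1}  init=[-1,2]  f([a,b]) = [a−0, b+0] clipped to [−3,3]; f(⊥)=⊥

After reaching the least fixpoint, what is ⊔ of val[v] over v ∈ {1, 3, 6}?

Worklist (14 pops):
  #1 pop 0: in=[-1,2] → [-1,2] (was ⊥); enqueue []
  #2 pop 1: in=⊥ → [-2,-1] (no change)
  #3 pop 2: in=[-2,-1] → [-2,-1] (was ⊥); enqueue []
  #4 pop 3: in=[-2,2] → [-2,2] (was ⊥); enqueue []
  #5 pop 4: in=[-2,2] → [0,3] (was [2,3]); enqueue []
  #6 pop 5: in=[-1,2] → [-1,2] (was ⊥); enqueue []
  #7 pop 6: in=[-2,2] → [-2,3] (was [-2,1]); enqueue [4]
  #8 pop 7: in=[-2,-1] → [-2,2] (was [-1,2]); enqueue [0,5]
  #9 pop 4: in=[-2,3] → [0,3] (no change)
  #10 pop 0: in=[-2,2] → [-2,2] (was [-1,2]); enqueue [3,4,6]
  #11 pop 5: in=[-2,2] → [-2,2] (was [-1,2]); enqueue []
  #12 pop 3: in=[-2,2] → [-2,2] (no change)
  #13 pop 4: in=[-2,3] → [0,3] (no change)
  #14 pop 6: in=[-2,2] → [-2,3] (no change)

Fixpoint:
  val[0] = [-2,2]
  val[1] = [-2,-1]
  val[2] = [-2,-1]
  val[3] = [-2,2]
  val[4] = [0,3]
  val[5] = [-2,2]
  val[6] = [-2,3]
  val[7] = [-2,2]

[-2,3]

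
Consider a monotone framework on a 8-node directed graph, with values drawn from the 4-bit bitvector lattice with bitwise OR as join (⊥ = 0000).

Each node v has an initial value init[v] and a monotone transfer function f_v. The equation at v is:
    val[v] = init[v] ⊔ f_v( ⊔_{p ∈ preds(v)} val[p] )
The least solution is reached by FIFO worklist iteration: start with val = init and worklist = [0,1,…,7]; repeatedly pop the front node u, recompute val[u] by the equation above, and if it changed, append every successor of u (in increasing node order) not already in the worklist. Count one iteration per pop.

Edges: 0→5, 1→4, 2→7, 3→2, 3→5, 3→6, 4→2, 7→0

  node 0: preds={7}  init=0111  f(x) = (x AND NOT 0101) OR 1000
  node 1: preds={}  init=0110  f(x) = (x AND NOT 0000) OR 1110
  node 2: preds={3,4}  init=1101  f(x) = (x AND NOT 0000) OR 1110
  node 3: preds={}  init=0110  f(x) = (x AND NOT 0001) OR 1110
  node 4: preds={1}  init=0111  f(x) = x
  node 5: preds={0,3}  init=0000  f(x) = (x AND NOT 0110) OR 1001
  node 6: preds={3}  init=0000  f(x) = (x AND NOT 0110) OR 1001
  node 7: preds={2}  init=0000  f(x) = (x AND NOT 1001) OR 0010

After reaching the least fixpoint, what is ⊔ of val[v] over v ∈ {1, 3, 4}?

Worklist (10 pops):
  #1 pop 0: in=0000 → 1111 (was 0111); enqueue []
  #2 pop 1: in=0000 → 1110 (was 0110); enqueue []
  #3 pop 2: in=0111 → 1111 (was 1101); enqueue []
  #4 pop 3: in=0000 → 1110 (was 0110); enqueue [2]
  #5 pop 4: in=1110 → 1111 (was 0111); enqueue []
  #6 pop 5: in=1111 → 1001 (was 0000); enqueue []
  #7 pop 6: in=1110 → 1001 (was 0000); enqueue []
  #8 pop 7: in=1111 → 0110 (was 0000); enqueue [0]
  #9 pop 2: in=1111 → 1111 (no change)
  #10 pop 0: in=0110 → 1111 (no change)

Fixpoint:
  val[0] = 1111
  val[1] = 1110
  val[2] = 1111
  val[3] = 1110
  val[4] = 1111
  val[5] = 1001
  val[6] = 1001
  val[7] = 0110

1111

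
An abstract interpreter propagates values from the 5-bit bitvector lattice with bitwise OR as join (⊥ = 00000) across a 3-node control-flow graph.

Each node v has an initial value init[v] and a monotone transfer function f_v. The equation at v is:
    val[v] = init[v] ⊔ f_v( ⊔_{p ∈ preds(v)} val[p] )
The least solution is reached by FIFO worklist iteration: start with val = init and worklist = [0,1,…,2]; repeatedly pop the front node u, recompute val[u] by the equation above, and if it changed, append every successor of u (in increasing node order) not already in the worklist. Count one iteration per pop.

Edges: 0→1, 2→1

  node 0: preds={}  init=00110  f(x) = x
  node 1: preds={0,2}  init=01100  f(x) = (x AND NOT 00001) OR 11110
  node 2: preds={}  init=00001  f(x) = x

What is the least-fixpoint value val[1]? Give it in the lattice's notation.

11110

Iteration log — 3 steps:
  step 1. node 0  ⊔preds=00000  new=00110  stable
  step 2. node 1  ⊔preds=00111  new=11110  old=01100  +wl: 
  step 3. node 2  ⊔preds=00000  new=00001  stable

Least fixpoint reached:
  node 0: 00110
  node 1: 11110
  node 2: 00001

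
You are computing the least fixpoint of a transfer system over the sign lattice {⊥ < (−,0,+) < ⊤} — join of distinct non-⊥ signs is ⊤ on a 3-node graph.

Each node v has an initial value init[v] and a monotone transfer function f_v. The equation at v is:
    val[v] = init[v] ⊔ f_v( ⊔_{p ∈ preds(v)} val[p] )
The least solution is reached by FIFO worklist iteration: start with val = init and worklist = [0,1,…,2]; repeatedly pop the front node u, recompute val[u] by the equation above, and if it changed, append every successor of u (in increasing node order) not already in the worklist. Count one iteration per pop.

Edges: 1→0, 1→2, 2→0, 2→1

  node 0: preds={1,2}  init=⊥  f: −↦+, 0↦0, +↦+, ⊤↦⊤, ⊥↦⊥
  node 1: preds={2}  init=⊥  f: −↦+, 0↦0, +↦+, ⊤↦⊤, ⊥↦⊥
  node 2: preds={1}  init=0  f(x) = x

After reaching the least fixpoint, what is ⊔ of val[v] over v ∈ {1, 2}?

0

Trace (4 dequeues):
  [1] u=0 | in 0 | out 0 | prev ⊥ | push {}
  [2] u=1 | in 0 | out 0 | prev ⊥ | push {0}
  [3] u=2 | in 0 | out 0 | ==
  [4] u=0 | in 0 | out 0 | ==

Converged values:
  [0] 0
  [1] 0
  [2] 0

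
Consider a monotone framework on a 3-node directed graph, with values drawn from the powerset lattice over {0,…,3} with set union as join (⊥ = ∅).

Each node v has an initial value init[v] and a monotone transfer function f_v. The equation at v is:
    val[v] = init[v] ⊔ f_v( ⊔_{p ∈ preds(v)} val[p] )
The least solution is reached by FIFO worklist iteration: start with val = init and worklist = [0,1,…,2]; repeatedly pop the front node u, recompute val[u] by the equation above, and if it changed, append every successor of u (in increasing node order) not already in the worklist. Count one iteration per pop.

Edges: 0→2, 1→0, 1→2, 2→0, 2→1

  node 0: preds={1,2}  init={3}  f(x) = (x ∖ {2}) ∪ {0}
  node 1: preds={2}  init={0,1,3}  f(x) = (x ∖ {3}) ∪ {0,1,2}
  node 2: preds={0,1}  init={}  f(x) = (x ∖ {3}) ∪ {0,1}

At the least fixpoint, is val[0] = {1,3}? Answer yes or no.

no

Trace (5 dequeues):
  [1] u=0 | in {0,1,3} | out {0,1,3} | prev {3} | push {}
  [2] u=1 | in {} | out {0,1,2,3} | prev {0,1,3} | push {0}
  [3] u=2 | in {0,1,2,3} | out {0,1,2} | prev {} | push {1}
  [4] u=0 | in {0,1,2,3} | out {0,1,3} | ==
  [5] u=1 | in {0,1,2} | out {0,1,2,3} | ==

Converged values:
  [0] {0,1,3}
  [1] {0,1,2,3}
  [2] {0,1,2}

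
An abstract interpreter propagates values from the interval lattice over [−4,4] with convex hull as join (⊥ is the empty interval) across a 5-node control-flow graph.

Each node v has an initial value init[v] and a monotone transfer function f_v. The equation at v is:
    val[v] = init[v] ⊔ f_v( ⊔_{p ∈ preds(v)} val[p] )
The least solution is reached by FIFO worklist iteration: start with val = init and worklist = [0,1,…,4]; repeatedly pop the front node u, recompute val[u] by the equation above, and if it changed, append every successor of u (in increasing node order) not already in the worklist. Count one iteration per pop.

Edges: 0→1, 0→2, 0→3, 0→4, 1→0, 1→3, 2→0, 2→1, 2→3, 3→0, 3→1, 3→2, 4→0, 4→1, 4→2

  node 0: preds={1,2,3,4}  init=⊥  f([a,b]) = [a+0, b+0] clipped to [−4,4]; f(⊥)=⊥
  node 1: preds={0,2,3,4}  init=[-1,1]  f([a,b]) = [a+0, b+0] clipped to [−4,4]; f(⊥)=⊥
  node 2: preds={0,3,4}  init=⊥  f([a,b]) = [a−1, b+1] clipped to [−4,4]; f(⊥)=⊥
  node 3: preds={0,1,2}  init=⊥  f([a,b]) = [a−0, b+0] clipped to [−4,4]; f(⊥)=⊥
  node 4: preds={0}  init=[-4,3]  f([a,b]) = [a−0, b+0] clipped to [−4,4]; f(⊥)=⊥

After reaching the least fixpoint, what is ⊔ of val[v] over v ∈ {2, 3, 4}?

[-4,4]

Worklist (13 pops):
  #1 pop 0: in=[-4,3] → [-4,3] (was ⊥); enqueue []
  #2 pop 1: in=[-4,3] → [-4,3] (was [-1,1]); enqueue [0]
  #3 pop 2: in=[-4,3] → [-4,4] (was ⊥); enqueue [1]
  #4 pop 3: in=[-4,4] → [-4,4] (was ⊥); enqueue [2]
  #5 pop 4: in=[-4,3] → [-4,3] (no change)
  #6 pop 0: in=[-4,4] → [-4,4] (was [-4,3]); enqueue [3,4]
  #7 pop 1: in=[-4,4] → [-4,4] (was [-4,3]); enqueue [0]
  #8 pop 2: in=[-4,4] → [-4,4] (no change)
  #9 pop 3: in=[-4,4] → [-4,4] (no change)
  #10 pop 4: in=[-4,4] → [-4,4] (was [-4,3]); enqueue [1,2]
  #11 pop 0: in=[-4,4] → [-4,4] (no change)
  #12 pop 1: in=[-4,4] → [-4,4] (no change)
  #13 pop 2: in=[-4,4] → [-4,4] (no change)

Fixpoint:
  val[0] = [-4,4]
  val[1] = [-4,4]
  val[2] = [-4,4]
  val[3] = [-4,4]
  val[4] = [-4,4]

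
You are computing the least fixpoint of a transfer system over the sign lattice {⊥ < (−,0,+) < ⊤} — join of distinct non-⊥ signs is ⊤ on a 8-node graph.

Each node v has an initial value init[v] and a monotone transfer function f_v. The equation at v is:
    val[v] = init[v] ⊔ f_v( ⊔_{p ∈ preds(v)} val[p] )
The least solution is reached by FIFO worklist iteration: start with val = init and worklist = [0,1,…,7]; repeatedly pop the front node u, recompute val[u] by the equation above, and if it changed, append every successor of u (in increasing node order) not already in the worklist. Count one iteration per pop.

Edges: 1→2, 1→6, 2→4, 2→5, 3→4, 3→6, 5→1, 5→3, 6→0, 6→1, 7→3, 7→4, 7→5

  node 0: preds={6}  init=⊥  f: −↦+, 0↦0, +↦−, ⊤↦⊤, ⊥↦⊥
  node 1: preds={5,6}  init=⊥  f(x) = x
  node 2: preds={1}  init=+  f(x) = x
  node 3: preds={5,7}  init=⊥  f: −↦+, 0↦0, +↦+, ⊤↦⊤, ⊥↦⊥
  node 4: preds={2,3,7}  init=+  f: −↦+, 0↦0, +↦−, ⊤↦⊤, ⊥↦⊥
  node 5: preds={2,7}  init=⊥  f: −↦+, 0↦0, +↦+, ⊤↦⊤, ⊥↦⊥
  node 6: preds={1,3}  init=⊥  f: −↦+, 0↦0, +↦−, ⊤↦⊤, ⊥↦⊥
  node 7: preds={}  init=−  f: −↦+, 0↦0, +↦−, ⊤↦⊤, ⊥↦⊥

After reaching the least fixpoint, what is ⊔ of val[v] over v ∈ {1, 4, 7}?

⊤

Trace (17 dequeues):
  [1] u=0 | in ⊥ | out ⊥ | ==
  [2] u=1 | in ⊥ | out ⊥ | ==
  [3] u=2 | in ⊥ | out + | ==
  [4] u=3 | in − | out + | prev ⊥ | push {}
  [5] u=4 | in ⊤ | out ⊤ | prev + | push {}
  [6] u=5 | in ⊤ | out ⊤ | prev ⊥ | push {1,3}
  [7] u=6 | in + | out − | prev ⊥ | push {0}
  [8] u=7 | in ⊥ | out − | ==
  [9] u=1 | in ⊤ | out ⊤ | prev ⊥ | push {2,6}
  [10] u=3 | in ⊤ | out ⊤ | prev + | push {4}
  [11] u=0 | in − | out + | prev ⊥ | push {}
  [12] u=2 | in ⊤ | out ⊤ | prev + | push {5}
  [13] u=6 | in ⊤ | out ⊤ | prev − | push {0,1}
  [14] u=4 | in ⊤ | out ⊤ | ==
  [15] u=5 | in ⊤ | out ⊤ | ==
  [16] u=0 | in ⊤ | out ⊤ | prev + | push {}
  [17] u=1 | in ⊤ | out ⊤ | ==

Converged values:
  [0] ⊤
  [1] ⊤
  [2] ⊤
  [3] ⊤
  [4] ⊤
  [5] ⊤
  [6] ⊤
  [7] −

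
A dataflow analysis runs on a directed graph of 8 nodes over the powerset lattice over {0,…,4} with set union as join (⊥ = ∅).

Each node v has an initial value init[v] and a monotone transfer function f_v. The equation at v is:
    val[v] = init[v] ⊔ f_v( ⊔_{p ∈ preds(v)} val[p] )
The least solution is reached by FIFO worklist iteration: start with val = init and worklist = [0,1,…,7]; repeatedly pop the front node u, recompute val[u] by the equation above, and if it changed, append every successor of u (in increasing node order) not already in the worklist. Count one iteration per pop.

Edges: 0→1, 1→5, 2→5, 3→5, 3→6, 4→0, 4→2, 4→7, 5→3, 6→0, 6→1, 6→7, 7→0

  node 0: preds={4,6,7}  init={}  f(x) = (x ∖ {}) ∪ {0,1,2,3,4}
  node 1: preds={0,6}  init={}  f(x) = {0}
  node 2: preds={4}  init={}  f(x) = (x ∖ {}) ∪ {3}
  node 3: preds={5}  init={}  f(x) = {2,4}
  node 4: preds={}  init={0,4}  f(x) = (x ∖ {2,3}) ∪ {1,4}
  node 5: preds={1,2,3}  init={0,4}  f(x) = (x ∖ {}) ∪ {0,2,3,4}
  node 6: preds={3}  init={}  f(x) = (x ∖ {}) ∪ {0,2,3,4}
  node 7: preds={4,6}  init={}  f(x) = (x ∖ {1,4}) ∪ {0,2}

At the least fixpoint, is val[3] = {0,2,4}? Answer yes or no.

Trace (14 dequeues):
  [1] u=0 | in {0,4} | out {0,1,2,3,4} | prev {} | push {}
  [2] u=1 | in {0,1,2,3,4} | out {0} | prev {} | push {}
  [3] u=2 | in {0,4} | out {0,3,4} | prev {} | push {}
  [4] u=3 | in {0,4} | out {2,4} | prev {} | push {}
  [5] u=4 | in {} | out {0,1,4} | prev {0,4} | push {0,2}
  [6] u=5 | in {0,2,3,4} | out {0,2,3,4} | prev {0,4} | push {3}
  [7] u=6 | in {2,4} | out {0,2,3,4} | prev {} | push {1}
  [8] u=7 | in {0,1,2,3,4} | out {0,2,3} | prev {} | push {}
  [9] u=0 | in {0,1,2,3,4} | out {0,1,2,3,4} | ==
  [10] u=2 | in {0,1,4} | out {0,1,3,4} | prev {0,3,4} | push {5}
  [11] u=3 | in {0,2,3,4} | out {2,4} | ==
  [12] u=1 | in {0,1,2,3,4} | out {0} | ==
  [13] u=5 | in {0,1,2,3,4} | out {0,1,2,3,4} | prev {0,2,3,4} | push {3}
  [14] u=3 | in {0,1,2,3,4} | out {2,4} | ==

Converged values:
  [0] {0,1,2,3,4}
  [1] {0}
  [2] {0,1,3,4}
  [3] {2,4}
  [4] {0,1,4}
  [5] {0,1,2,3,4}
  [6] {0,2,3,4}
  [7] {0,2,3}

no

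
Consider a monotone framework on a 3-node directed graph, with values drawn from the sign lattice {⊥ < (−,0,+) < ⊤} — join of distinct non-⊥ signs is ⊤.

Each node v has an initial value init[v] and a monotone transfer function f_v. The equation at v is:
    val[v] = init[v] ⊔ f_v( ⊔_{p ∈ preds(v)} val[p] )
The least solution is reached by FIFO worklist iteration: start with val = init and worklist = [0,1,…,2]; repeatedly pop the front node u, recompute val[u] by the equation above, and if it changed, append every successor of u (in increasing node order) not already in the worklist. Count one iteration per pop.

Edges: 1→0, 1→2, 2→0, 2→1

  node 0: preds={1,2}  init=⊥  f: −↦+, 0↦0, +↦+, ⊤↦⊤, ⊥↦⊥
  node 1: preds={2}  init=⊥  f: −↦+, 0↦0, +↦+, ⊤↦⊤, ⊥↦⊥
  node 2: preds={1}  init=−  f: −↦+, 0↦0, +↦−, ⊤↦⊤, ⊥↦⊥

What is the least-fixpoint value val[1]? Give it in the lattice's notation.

+

Iteration log — 4 steps:
  step 1. node 0  ⊔preds=−  new=+  old=⊥  +wl: 
  step 2. node 1  ⊔preds=−  new=+  old=⊥  +wl: 0
  step 3. node 2  ⊔preds=+  new=−  stable
  step 4. node 0  ⊔preds=⊤  new=⊤  old=+  +wl: 

Least fixpoint reached:
  node 0: ⊤
  node 1: +
  node 2: −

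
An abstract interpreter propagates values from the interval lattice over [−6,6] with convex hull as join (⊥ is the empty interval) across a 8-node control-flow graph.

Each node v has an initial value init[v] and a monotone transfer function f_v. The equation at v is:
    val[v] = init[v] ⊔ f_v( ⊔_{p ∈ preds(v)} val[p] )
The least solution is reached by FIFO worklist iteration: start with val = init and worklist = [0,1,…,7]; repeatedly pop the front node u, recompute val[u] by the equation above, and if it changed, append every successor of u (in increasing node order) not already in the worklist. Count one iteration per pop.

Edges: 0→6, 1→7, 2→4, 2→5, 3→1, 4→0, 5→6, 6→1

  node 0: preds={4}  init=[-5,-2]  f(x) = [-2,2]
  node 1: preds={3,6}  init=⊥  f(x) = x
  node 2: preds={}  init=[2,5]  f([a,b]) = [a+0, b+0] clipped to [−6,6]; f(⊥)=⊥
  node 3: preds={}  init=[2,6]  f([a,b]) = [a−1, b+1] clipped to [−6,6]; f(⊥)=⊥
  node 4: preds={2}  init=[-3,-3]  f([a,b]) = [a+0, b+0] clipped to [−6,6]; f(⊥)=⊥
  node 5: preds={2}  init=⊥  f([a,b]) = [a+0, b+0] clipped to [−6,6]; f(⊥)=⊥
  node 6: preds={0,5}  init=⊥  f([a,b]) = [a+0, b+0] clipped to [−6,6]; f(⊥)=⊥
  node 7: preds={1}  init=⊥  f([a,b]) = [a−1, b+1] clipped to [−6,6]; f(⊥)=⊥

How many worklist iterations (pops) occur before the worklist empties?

11

Trace (11 dequeues):
  [1] u=0 | in [-3,-3] | out [-5,2] | prev [-5,-2] | push {}
  [2] u=1 | in [2,6] | out [2,6] | prev ⊥ | push {}
  [3] u=2 | in ⊥ | out [2,5] | ==
  [4] u=3 | in ⊥ | out [2,6] | ==
  [5] u=4 | in [2,5] | out [-3,5] | prev [-3,-3] | push {0}
  [6] u=5 | in [2,5] | out [2,5] | prev ⊥ | push {}
  [7] u=6 | in [-5,5] | out [-5,5] | prev ⊥ | push {1}
  [8] u=7 | in [2,6] | out [1,6] | prev ⊥ | push {}
  [9] u=0 | in [-3,5] | out [-5,2] | ==
  [10] u=1 | in [-5,6] | out [-5,6] | prev [2,6] | push {7}
  [11] u=7 | in [-5,6] | out [-6,6] | prev [1,6] | push {}

Converged values:
  [0] [-5,2]
  [1] [-5,6]
  [2] [2,5]
  [3] [2,6]
  [4] [-3,5]
  [5] [2,5]
  [6] [-5,5]
  [7] [-6,6]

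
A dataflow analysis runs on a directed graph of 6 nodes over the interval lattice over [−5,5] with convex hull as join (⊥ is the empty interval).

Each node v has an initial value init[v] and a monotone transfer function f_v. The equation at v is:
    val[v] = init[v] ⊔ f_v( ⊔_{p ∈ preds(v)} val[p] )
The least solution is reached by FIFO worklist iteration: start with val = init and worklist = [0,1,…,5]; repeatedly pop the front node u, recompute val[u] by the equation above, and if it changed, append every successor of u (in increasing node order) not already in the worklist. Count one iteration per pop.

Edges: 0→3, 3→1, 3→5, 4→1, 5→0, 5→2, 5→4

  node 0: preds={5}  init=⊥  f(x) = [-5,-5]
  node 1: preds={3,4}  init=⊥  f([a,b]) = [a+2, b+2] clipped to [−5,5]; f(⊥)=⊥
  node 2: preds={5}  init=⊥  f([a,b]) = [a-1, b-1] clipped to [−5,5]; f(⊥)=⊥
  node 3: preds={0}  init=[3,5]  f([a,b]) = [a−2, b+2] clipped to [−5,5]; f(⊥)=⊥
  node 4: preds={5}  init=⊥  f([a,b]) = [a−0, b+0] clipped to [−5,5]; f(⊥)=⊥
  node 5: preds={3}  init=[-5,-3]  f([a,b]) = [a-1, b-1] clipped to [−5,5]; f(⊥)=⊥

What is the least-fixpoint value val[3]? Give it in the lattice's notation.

[-5,5]

Trace (11 dequeues):
  [1] u=0 | in [-5,-3] | out [-5,-5] | prev ⊥ | push {}
  [2] u=1 | in [3,5] | out [5,5] | prev ⊥ | push {}
  [3] u=2 | in [-5,-3] | out [-5,-4] | prev ⊥ | push {}
  [4] u=3 | in [-5,-5] | out [-5,5] | prev [3,5] | push {1}
  [5] u=4 | in [-5,-3] | out [-5,-3] | prev ⊥ | push {}
  [6] u=5 | in [-5,5] | out [-5,4] | prev [-5,-3] | push {0,2,4}
  [7] u=1 | in [-5,5] | out [-3,5] | prev [5,5] | push {}
  [8] u=0 | in [-5,4] | out [-5,-5] | ==
  [9] u=2 | in [-5,4] | out [-5,3] | prev [-5,-4] | push {}
  [10] u=4 | in [-5,4] | out [-5,4] | prev [-5,-3] | push {1}
  [11] u=1 | in [-5,5] | out [-3,5] | ==

Converged values:
  [0] [-5,-5]
  [1] [-3,5]
  [2] [-5,3]
  [3] [-5,5]
  [4] [-5,4]
  [5] [-5,4]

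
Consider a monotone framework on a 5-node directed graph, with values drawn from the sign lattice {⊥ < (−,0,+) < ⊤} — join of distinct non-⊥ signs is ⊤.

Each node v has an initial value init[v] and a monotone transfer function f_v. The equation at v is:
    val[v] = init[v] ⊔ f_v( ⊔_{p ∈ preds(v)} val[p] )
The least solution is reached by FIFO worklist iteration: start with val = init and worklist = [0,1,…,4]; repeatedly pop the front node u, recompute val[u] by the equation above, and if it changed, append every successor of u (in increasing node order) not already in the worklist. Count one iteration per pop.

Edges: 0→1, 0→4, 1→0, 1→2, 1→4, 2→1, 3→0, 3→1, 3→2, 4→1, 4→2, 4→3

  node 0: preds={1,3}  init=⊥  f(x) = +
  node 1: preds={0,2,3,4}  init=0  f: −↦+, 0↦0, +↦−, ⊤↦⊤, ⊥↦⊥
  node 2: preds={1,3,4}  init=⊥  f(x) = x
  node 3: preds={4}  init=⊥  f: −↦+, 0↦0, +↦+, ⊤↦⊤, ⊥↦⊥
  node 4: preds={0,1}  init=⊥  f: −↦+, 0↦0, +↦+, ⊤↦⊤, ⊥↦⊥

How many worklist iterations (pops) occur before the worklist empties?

12

Worklist (12 pops):
  #1 pop 0: in=0 → + (was ⊥); enqueue []
  #2 pop 1: in=+ → ⊤ (was 0); enqueue [0]
  #3 pop 2: in=⊤ → ⊤ (was ⊥); enqueue [1]
  #4 pop 3: in=⊥ → ⊥ (no change)
  #5 pop 4: in=⊤ → ⊤ (was ⊥); enqueue [2,3]
  #6 pop 0: in=⊤ → + (no change)
  #7 pop 1: in=⊤ → ⊤ (no change)
  #8 pop 2: in=⊤ → ⊤ (no change)
  #9 pop 3: in=⊤ → ⊤ (was ⊥); enqueue [0,1,2]
  #10 pop 0: in=⊤ → + (no change)
  #11 pop 1: in=⊤ → ⊤ (no change)
  #12 pop 2: in=⊤ → ⊤ (no change)

Fixpoint:
  val[0] = +
  val[1] = ⊤
  val[2] = ⊤
  val[3] = ⊤
  val[4] = ⊤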